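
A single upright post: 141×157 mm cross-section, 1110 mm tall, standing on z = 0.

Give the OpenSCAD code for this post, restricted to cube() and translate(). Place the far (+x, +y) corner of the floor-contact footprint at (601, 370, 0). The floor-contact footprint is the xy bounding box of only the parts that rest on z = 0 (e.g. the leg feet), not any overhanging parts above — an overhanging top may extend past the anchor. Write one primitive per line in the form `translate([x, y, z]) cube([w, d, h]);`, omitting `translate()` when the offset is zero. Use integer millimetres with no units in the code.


translate([460, 213, 0]) cube([141, 157, 1110]);


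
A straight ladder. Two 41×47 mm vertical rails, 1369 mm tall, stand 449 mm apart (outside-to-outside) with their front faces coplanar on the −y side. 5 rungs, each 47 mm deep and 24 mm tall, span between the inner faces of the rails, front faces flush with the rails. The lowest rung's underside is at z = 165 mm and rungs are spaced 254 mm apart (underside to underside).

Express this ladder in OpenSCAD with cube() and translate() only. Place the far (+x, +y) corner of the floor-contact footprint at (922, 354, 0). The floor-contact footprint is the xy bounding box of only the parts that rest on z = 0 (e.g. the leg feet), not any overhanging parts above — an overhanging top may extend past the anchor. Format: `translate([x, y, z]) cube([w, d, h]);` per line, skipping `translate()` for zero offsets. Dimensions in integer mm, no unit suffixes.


// rung span = 449 - 2*41 = 367
// rung[k] z = 165 + k*254
translate([473, 307, 0]) cube([41, 47, 1369]);
translate([881, 307, 0]) cube([41, 47, 1369]);
translate([514, 307, 165]) cube([367, 47, 24]);
translate([514, 307, 419]) cube([367, 47, 24]);
translate([514, 307, 673]) cube([367, 47, 24]);
translate([514, 307, 927]) cube([367, 47, 24]);
translate([514, 307, 1181]) cube([367, 47, 24]);


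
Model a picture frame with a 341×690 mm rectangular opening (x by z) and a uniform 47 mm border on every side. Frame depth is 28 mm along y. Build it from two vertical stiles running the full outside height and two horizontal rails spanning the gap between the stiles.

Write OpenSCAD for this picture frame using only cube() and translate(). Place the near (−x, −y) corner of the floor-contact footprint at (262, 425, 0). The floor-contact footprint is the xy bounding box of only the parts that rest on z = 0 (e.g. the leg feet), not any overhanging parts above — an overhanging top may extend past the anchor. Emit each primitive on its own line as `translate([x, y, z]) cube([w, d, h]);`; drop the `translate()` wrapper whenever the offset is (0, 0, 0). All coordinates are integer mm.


translate([262, 425, 0]) cube([47, 28, 784]);
translate([650, 425, 0]) cube([47, 28, 784]);
translate([309, 425, 0]) cube([341, 28, 47]);
translate([309, 425, 737]) cube([341, 28, 47]);


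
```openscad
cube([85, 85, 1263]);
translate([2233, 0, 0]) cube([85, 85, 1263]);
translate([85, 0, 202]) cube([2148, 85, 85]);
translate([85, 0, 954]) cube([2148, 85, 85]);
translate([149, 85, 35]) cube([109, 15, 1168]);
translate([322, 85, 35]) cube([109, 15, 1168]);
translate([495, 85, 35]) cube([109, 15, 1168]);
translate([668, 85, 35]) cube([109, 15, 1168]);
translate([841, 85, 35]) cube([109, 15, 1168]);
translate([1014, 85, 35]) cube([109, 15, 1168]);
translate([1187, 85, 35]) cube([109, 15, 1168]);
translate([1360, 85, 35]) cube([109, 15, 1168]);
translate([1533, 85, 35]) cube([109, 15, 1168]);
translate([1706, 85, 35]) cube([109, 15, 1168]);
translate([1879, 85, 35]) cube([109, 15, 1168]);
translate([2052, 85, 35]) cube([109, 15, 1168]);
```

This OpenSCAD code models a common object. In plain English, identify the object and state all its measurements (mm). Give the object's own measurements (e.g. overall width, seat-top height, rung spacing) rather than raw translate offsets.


A fence section. Two 85×85 mm posts, 1263 mm tall, stand on the floor with a clear span of 2148 mm between their inner faces. Two horizontal rails of 85×85 mm section span the gap between the posts with their undersides at z = 202 mm and z = 954 mm, flush with the posts' −y face. 12 pickets, each 109 mm wide, 15 mm thick and 1168 mm tall, are fixed to the +y face of the rails with their bottoms at z = 35 mm, spaced across the span with a 64 mm gap after the −x post and between neighbouring pickets, with 72 mm left before the +x post.


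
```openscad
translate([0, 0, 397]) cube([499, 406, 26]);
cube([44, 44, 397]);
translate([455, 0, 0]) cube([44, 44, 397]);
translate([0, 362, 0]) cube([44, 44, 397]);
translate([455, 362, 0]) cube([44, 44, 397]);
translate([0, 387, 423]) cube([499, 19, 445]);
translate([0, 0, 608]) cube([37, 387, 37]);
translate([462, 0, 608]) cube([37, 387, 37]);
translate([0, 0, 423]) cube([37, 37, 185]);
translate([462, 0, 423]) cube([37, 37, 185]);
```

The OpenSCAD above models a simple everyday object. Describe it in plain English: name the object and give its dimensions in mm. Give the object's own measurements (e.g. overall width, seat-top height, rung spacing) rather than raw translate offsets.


A chair. The seat is a 499×406×26 mm slab with its top at z = 423 mm, on four 44×44 mm corner legs (flush with the seat edges, standing on z = 0). A flat backrest 19 mm thick, 445 mm tall, spans the full seat width and rises from the seat top along its +y edge, rear face flush with the rear of the seat. Two armrests of 37×37 mm section run along each side from the seat's front edge to the front of the backrest, top faces 222 mm above the seat top and outer faces flush with the seat's x-edges; a 37×37 mm post under the front of each armrest stands on the seat at the front corner.


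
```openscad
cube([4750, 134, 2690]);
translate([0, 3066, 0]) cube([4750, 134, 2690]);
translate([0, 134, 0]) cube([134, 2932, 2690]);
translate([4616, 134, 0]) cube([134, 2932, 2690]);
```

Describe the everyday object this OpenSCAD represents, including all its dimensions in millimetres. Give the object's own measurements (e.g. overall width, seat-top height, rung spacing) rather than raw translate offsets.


The wall frame of a small rectangular building: four walls, each 2690 mm tall and 134 mm thick, enclosing a footprint 4750 mm (x) by 3200 mm (y) outside-to-outside, with no floor or roof. The front and back walls (the −y and +y sides) span the full width; the two side walls fit between them.


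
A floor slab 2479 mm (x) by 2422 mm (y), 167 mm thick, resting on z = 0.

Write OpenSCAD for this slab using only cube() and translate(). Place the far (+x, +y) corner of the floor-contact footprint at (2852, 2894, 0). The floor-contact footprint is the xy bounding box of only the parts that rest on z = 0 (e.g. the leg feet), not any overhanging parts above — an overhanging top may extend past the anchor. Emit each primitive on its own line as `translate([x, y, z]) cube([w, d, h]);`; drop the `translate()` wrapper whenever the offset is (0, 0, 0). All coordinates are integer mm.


translate([373, 472, 0]) cube([2479, 2422, 167]);


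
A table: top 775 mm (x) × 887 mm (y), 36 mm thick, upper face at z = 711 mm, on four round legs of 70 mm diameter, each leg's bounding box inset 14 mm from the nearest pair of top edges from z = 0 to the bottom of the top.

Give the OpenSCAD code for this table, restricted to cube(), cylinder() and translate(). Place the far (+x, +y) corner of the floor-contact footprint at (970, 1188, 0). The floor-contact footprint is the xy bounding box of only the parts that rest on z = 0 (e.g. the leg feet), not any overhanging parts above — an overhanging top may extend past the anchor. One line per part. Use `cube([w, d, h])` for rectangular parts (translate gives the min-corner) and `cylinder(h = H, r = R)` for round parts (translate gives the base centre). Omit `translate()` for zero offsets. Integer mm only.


translate([209, 315, 675]) cube([775, 887, 36]);
translate([258, 364, 0]) cylinder(h = 675, r = 35);
translate([935, 364, 0]) cylinder(h = 675, r = 35);
translate([258, 1153, 0]) cylinder(h = 675, r = 35);
translate([935, 1153, 0]) cylinder(h = 675, r = 35);


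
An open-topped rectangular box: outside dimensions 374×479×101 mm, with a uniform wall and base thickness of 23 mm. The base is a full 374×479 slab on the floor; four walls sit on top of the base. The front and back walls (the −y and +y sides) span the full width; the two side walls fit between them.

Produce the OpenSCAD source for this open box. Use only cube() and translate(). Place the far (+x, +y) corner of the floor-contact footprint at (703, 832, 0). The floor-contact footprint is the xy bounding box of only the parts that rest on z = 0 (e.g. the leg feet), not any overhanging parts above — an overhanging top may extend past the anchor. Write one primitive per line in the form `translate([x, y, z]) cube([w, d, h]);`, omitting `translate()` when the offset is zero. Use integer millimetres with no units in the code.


translate([329, 353, 0]) cube([374, 479, 23]);
translate([329, 353, 23]) cube([374, 23, 78]);
translate([329, 809, 23]) cube([374, 23, 78]);
translate([329, 376, 23]) cube([23, 433, 78]);
translate([680, 376, 23]) cube([23, 433, 78]);


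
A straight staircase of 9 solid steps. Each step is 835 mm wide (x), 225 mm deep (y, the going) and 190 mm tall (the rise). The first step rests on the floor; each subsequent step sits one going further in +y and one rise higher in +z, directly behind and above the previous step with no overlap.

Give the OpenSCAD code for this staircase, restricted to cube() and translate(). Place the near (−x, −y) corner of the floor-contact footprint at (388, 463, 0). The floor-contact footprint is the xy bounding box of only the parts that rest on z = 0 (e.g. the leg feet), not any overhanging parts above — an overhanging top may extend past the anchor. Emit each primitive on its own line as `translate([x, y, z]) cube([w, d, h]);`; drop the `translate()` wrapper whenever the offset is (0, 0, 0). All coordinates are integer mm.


translate([388, 463, 0]) cube([835, 225, 190]);
translate([388, 688, 190]) cube([835, 225, 190]);
translate([388, 913, 380]) cube([835, 225, 190]);
translate([388, 1138, 570]) cube([835, 225, 190]);
translate([388, 1363, 760]) cube([835, 225, 190]);
translate([388, 1588, 950]) cube([835, 225, 190]);
translate([388, 1813, 1140]) cube([835, 225, 190]);
translate([388, 2038, 1330]) cube([835, 225, 190]);
translate([388, 2263, 1520]) cube([835, 225, 190]);


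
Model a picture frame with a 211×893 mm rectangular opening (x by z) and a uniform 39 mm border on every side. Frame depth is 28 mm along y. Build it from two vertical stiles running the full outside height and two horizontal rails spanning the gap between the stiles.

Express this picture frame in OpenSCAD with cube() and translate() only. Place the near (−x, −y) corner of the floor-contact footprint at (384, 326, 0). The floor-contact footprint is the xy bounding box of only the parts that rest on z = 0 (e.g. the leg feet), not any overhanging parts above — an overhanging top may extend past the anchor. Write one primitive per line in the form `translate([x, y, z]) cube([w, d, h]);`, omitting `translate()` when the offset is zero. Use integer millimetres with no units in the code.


translate([384, 326, 0]) cube([39, 28, 971]);
translate([634, 326, 0]) cube([39, 28, 971]);
translate([423, 326, 0]) cube([211, 28, 39]);
translate([423, 326, 932]) cube([211, 28, 39]);


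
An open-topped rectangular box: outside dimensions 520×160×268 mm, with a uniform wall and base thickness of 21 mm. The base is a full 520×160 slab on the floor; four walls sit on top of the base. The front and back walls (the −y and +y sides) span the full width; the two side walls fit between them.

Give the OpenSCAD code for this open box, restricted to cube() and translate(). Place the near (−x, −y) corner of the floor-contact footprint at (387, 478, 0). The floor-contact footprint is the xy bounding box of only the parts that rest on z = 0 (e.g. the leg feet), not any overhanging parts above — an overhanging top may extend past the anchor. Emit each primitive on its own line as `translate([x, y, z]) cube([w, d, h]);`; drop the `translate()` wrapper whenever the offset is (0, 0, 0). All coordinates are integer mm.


translate([387, 478, 0]) cube([520, 160, 21]);
translate([387, 478, 21]) cube([520, 21, 247]);
translate([387, 617, 21]) cube([520, 21, 247]);
translate([387, 499, 21]) cube([21, 118, 247]);
translate([886, 499, 21]) cube([21, 118, 247]);


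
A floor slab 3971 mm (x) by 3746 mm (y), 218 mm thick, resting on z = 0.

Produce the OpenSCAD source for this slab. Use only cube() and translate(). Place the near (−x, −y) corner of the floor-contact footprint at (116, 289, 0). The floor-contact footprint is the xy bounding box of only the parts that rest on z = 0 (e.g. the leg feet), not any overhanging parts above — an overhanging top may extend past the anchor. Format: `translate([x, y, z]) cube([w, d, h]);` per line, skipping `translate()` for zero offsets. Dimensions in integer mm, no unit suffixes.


translate([116, 289, 0]) cube([3971, 3746, 218]);


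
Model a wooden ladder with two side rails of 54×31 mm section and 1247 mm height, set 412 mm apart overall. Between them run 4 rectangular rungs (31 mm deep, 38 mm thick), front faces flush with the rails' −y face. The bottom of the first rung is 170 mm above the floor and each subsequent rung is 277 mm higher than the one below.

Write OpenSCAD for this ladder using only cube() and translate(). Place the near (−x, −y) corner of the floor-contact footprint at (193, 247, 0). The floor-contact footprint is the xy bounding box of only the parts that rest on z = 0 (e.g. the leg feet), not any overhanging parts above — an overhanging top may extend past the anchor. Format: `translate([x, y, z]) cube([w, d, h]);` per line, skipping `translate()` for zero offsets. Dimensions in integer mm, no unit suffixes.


translate([193, 247, 0]) cube([54, 31, 1247]);
translate([551, 247, 0]) cube([54, 31, 1247]);
translate([247, 247, 170]) cube([304, 31, 38]);
translate([247, 247, 447]) cube([304, 31, 38]);
translate([247, 247, 724]) cube([304, 31, 38]);
translate([247, 247, 1001]) cube([304, 31, 38]);


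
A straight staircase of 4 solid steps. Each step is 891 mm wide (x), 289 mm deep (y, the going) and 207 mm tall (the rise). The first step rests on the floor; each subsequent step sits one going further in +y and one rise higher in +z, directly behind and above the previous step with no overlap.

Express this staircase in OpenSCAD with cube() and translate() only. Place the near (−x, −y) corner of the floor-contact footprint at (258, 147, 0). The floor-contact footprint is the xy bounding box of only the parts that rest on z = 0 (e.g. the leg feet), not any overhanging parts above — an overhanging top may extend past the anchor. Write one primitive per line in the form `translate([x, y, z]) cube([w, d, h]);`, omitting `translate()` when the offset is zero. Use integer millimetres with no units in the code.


translate([258, 147, 0]) cube([891, 289, 207]);
translate([258, 436, 207]) cube([891, 289, 207]);
translate([258, 725, 414]) cube([891, 289, 207]);
translate([258, 1014, 621]) cube([891, 289, 207]);


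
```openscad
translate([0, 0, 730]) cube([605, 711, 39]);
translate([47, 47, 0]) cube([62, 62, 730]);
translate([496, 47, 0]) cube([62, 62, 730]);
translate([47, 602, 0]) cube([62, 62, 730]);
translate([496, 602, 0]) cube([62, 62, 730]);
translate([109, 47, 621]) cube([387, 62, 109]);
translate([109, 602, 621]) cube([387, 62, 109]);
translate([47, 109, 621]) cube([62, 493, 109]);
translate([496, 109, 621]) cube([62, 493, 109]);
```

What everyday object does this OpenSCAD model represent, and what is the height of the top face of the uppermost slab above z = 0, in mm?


A table. The table height is 769 mm.

A 605×711×39 slab sits at z = 730 on four 62 mm square posts — a table. The top surface is at 730 + 39 = 769 mm.


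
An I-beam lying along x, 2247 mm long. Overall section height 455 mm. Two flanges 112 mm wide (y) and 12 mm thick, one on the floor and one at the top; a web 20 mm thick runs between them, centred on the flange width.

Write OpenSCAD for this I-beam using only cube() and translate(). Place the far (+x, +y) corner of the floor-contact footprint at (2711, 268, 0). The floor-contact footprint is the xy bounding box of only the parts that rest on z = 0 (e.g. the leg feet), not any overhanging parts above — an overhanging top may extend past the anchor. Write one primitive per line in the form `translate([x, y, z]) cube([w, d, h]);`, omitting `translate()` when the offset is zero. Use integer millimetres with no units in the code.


translate([464, 156, 0]) cube([2247, 112, 12]);
translate([464, 202, 12]) cube([2247, 20, 431]);
translate([464, 156, 443]) cube([2247, 112, 12]);


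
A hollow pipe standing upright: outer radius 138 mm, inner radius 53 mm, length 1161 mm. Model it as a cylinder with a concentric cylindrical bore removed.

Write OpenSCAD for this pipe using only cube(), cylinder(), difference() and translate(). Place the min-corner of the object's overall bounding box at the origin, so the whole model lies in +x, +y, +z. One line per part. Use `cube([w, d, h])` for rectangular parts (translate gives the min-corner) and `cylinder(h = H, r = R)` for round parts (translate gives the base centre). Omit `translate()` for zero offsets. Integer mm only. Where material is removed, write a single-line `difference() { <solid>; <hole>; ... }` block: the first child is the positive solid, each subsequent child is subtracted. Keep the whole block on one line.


difference() { translate([138, 138, 0]) cylinder(h = 1161, r = 138); translate([138, 138, 0]) cylinder(h = 1161, r = 53); }


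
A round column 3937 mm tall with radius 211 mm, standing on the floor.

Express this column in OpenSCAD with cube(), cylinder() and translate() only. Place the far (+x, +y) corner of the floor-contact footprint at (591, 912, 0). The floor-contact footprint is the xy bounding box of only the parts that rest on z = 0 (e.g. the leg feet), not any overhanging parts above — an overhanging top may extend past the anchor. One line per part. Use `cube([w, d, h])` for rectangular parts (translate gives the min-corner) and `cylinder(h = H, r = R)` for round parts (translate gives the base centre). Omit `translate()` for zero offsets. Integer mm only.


translate([380, 701, 0]) cylinder(h = 3937, r = 211);


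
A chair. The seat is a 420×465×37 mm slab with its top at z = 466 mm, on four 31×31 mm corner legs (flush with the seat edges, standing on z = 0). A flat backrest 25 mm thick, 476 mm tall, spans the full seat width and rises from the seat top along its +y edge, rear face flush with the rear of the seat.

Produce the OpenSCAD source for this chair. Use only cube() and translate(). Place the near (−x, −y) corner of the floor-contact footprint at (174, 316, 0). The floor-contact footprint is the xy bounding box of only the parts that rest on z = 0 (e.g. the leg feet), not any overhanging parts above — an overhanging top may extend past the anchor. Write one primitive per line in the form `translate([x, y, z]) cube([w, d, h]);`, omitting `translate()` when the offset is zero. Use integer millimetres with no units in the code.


translate([174, 316, 429]) cube([420, 465, 37]);
translate([174, 316, 0]) cube([31, 31, 429]);
translate([563, 316, 0]) cube([31, 31, 429]);
translate([174, 750, 0]) cube([31, 31, 429]);
translate([563, 750, 0]) cube([31, 31, 429]);
translate([174, 756, 466]) cube([420, 25, 476]);


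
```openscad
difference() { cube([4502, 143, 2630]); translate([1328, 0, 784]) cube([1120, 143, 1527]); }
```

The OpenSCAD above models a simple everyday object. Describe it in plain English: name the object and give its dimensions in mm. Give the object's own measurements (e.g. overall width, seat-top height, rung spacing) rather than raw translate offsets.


A wall 4502 mm long (x), 143 mm thick (y), 2630 mm tall, with a rectangular window opening cut through it. The opening is 1120 mm wide and 1527 mm tall; its sill is at z = 784 mm and its near (−x) edge is 1328 mm from the wall's −x end. The opening passes through the full wall thickness.


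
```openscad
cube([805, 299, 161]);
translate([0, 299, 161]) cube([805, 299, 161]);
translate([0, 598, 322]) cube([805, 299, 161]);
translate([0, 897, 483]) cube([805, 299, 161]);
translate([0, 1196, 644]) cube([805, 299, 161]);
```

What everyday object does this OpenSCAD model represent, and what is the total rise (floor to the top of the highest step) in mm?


A staircase. The total rise is 805 mm.

5 identical blocks, each offset up and back from the previous — a staircase. Each step is 161 mm tall and there are 5 of them, so the total rise is 5 × 161 = 805 mm.


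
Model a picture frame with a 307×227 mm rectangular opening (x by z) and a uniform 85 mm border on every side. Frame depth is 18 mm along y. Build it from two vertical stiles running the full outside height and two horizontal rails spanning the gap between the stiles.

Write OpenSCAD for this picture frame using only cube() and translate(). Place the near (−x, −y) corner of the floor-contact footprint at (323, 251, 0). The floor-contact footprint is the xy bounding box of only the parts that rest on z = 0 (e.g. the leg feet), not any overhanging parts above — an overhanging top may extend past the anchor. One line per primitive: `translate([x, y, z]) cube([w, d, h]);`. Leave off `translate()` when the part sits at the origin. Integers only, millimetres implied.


translate([323, 251, 0]) cube([85, 18, 397]);
translate([715, 251, 0]) cube([85, 18, 397]);
translate([408, 251, 0]) cube([307, 18, 85]);
translate([408, 251, 312]) cube([307, 18, 85]);


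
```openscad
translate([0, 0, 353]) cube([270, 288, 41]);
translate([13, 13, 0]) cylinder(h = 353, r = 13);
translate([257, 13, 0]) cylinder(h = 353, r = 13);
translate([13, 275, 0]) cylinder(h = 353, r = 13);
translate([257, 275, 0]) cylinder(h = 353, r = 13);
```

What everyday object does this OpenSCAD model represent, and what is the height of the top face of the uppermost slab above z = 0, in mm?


A stool. The seat height is 394 mm.

A 270×288×41 slab at z = 353 on four corner cylinders — a stool. The seat top is 353 + 41 = 394 mm.


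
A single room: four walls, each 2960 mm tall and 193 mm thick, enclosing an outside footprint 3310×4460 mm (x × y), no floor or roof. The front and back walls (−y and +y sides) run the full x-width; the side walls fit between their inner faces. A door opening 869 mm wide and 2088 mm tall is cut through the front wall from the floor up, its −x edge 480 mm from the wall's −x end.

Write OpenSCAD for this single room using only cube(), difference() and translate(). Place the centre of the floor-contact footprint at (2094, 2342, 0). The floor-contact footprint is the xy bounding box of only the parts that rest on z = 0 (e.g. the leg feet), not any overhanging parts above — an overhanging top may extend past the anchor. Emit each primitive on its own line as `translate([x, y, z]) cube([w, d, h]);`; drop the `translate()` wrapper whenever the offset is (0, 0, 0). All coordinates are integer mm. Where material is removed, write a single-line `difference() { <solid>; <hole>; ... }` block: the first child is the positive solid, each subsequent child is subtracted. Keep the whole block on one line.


difference() { translate([439, 112, 0]) cube([3310, 193, 2960]); translate([919, 112, 0]) cube([869, 193, 2088]); }
translate([439, 4379, 0]) cube([3310, 193, 2960]);
translate([439, 305, 0]) cube([193, 4074, 2960]);
translate([3556, 305, 0]) cube([193, 4074, 2960]);


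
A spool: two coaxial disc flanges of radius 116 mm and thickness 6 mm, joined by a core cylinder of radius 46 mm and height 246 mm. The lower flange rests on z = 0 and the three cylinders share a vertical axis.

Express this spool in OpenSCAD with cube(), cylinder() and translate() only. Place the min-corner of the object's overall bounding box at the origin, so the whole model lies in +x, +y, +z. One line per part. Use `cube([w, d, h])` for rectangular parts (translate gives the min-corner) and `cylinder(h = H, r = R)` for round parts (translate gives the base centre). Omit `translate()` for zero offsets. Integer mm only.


translate([116, 116, 0]) cylinder(h = 6, r = 116);
translate([116, 116, 6]) cylinder(h = 246, r = 46);
translate([116, 116, 252]) cylinder(h = 6, r = 116);


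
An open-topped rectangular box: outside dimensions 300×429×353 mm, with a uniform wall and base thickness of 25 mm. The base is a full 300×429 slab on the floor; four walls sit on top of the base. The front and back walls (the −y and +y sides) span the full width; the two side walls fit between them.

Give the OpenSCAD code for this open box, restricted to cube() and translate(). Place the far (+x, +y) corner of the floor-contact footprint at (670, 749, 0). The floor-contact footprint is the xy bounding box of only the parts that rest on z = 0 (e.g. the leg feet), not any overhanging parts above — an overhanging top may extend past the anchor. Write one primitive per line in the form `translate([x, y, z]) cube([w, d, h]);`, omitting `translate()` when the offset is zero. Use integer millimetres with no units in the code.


translate([370, 320, 0]) cube([300, 429, 25]);
translate([370, 320, 25]) cube([300, 25, 328]);
translate([370, 724, 25]) cube([300, 25, 328]);
translate([370, 345, 25]) cube([25, 379, 328]);
translate([645, 345, 25]) cube([25, 379, 328]);


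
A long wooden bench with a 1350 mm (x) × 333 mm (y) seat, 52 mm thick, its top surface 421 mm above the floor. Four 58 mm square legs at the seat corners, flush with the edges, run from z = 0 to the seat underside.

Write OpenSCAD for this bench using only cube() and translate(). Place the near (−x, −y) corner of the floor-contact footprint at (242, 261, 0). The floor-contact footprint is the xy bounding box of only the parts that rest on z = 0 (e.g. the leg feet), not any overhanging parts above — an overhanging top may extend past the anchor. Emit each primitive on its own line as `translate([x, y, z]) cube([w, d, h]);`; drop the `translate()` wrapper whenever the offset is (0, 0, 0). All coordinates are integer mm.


translate([242, 261, 369]) cube([1350, 333, 52]);
translate([242, 261, 0]) cube([58, 58, 369]);
translate([242, 536, 0]) cube([58, 58, 369]);
translate([1534, 261, 0]) cube([58, 58, 369]);
translate([1534, 536, 0]) cube([58, 58, 369]);


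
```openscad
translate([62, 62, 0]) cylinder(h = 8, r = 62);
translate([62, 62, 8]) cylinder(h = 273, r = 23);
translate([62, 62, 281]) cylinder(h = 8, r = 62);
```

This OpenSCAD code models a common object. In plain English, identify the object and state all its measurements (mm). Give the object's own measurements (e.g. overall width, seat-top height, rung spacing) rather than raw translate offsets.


A spool: two coaxial disc flanges of radius 62 mm and thickness 8 mm, joined by a core cylinder of radius 23 mm and height 273 mm. The lower flange rests on z = 0 and the three cylinders share a vertical axis.


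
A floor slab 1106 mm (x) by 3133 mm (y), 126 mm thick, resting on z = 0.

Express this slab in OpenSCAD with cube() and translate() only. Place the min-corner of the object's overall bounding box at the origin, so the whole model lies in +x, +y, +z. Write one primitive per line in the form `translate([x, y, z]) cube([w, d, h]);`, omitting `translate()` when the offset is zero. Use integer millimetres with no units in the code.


cube([1106, 3133, 126]);


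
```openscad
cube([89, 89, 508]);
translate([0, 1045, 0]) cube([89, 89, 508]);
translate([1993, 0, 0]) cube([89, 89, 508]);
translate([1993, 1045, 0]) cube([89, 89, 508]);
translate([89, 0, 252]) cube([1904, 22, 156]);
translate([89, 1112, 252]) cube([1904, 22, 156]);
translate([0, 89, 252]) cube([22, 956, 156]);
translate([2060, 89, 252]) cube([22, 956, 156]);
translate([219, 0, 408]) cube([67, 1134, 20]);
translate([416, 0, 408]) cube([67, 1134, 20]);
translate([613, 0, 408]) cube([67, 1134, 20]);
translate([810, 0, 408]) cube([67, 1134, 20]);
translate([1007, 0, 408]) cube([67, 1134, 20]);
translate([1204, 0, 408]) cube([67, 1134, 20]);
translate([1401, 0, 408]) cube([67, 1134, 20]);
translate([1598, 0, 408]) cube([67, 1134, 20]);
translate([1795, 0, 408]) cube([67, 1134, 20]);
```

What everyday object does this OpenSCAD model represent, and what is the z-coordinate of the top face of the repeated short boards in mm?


A bed frame. The slat-top height is 428 mm.

Four posts, four rails, and a row of slats — a bed frame. Slats sit on the rails at z = 252 + 156 = 408; with slat thickness 20, the top is 428 mm.


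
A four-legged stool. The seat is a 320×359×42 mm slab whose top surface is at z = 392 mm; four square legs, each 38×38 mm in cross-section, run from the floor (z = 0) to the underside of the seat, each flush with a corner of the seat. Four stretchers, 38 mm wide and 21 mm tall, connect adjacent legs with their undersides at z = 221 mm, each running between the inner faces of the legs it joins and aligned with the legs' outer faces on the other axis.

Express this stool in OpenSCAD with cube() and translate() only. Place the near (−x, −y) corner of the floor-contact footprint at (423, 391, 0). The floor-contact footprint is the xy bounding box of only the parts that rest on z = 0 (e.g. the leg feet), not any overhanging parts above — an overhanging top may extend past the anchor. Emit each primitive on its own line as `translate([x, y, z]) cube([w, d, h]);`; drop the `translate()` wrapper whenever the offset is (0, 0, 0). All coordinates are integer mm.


translate([423, 391, 350]) cube([320, 359, 42]);
translate([423, 391, 0]) cube([38, 38, 350]);
translate([705, 391, 0]) cube([38, 38, 350]);
translate([423, 712, 0]) cube([38, 38, 350]);
translate([705, 712, 0]) cube([38, 38, 350]);
translate([461, 391, 221]) cube([244, 38, 21]);
translate([461, 712, 221]) cube([244, 38, 21]);
translate([423, 429, 221]) cube([38, 283, 21]);
translate([705, 429, 221]) cube([38, 283, 21]);


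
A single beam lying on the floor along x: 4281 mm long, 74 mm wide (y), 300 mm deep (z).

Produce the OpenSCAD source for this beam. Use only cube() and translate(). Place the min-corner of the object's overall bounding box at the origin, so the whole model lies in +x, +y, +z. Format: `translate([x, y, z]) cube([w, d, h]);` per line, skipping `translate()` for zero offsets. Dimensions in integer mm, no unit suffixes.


cube([4281, 74, 300]);


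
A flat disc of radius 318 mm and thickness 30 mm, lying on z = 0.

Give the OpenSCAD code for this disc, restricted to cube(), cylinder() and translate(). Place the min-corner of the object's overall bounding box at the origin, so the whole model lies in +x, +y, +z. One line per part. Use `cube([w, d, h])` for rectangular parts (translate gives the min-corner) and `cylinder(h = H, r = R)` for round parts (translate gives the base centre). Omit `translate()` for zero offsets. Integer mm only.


translate([318, 318, 0]) cylinder(h = 30, r = 318);


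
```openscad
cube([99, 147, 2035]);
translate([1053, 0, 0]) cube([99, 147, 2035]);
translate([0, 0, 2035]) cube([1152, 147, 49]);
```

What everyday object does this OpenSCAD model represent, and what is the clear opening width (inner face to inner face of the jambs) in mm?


A door frame. The clear opening width is 954 mm.

Two 2035 mm tall posts with a header on top — a door frame. The left jamb is 99 mm wide at x = 0; the right jamb starts at x = 1053. The clear opening is 1053 − 99 = 954 mm.


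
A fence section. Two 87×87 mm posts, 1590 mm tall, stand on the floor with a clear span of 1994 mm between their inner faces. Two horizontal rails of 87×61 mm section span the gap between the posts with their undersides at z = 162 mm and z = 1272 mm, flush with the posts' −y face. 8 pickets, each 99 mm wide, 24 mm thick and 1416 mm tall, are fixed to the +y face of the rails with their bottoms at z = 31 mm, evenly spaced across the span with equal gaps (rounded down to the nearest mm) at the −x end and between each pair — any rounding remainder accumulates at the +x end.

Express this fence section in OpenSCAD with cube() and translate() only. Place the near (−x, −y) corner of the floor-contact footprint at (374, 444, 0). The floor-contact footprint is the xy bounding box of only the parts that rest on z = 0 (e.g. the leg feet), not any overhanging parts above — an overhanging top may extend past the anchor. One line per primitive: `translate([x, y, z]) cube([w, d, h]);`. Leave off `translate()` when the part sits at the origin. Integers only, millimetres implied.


translate([374, 444, 0]) cube([87, 87, 1590]);
translate([2455, 444, 0]) cube([87, 87, 1590]);
translate([461, 444, 162]) cube([1994, 87, 61]);
translate([461, 444, 1272]) cube([1994, 87, 61]);
translate([594, 531, 31]) cube([99, 24, 1416]);
translate([826, 531, 31]) cube([99, 24, 1416]);
translate([1058, 531, 31]) cube([99, 24, 1416]);
translate([1290, 531, 31]) cube([99, 24, 1416]);
translate([1522, 531, 31]) cube([99, 24, 1416]);
translate([1754, 531, 31]) cube([99, 24, 1416]);
translate([1986, 531, 31]) cube([99, 24, 1416]);
translate([2218, 531, 31]) cube([99, 24, 1416]);


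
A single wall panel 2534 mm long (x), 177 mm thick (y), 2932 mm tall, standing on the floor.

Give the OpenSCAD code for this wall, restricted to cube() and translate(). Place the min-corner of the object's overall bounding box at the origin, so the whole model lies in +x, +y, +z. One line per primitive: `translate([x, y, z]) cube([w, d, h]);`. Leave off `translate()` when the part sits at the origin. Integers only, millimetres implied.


cube([2534, 177, 2932]);


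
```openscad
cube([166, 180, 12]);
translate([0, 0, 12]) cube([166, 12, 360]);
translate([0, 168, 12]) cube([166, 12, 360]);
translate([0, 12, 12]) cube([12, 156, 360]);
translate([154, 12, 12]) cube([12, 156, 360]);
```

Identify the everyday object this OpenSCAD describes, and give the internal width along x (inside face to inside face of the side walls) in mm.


An open box. The internal width is 142 mm.

A 166×180 base slab with four walls standing on it — an open box. The base is 166 mm wide and the walls are 12 mm thick, so the internal width is 166 − 2 × 12 = 142 mm.


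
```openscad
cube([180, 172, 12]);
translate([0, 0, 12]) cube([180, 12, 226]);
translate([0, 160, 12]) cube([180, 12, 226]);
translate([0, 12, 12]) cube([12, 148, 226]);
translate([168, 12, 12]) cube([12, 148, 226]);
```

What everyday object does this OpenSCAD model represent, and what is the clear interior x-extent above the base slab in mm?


An open box. The internal width is 156 mm.

A 180×172 base slab with four walls standing on it — an open box. The base is 180 mm wide and the walls are 12 mm thick, so the internal width is 180 − 2 × 12 = 156 mm.


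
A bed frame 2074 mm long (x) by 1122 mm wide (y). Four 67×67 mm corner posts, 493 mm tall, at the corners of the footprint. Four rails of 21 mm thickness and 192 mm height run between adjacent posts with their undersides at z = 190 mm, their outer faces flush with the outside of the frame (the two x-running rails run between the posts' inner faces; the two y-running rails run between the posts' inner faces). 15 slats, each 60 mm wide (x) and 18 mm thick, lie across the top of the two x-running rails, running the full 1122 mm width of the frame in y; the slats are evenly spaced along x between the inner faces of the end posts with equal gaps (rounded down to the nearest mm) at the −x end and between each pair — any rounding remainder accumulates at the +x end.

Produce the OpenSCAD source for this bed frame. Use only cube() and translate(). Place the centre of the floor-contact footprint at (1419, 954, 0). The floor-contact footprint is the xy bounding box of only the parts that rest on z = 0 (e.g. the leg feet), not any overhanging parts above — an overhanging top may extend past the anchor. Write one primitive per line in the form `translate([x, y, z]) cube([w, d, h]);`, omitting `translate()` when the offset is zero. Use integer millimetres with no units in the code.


// slat z = rail_z + rail_h = 190 + 192 = 382
// slat gap = ⌊(1940 − 15·60) / 16⌋ = 65
translate([382, 393, 0]) cube([67, 67, 493]);
translate([382, 1448, 0]) cube([67, 67, 493]);
translate([2389, 393, 0]) cube([67, 67, 493]);
translate([2389, 1448, 0]) cube([67, 67, 493]);
translate([449, 393, 190]) cube([1940, 21, 192]);
translate([449, 1494, 190]) cube([1940, 21, 192]);
translate([382, 460, 190]) cube([21, 988, 192]);
translate([2435, 460, 190]) cube([21, 988, 192]);
translate([514, 393, 382]) cube([60, 1122, 18]);
translate([639, 393, 382]) cube([60, 1122, 18]);
translate([764, 393, 382]) cube([60, 1122, 18]);
translate([889, 393, 382]) cube([60, 1122, 18]);
translate([1014, 393, 382]) cube([60, 1122, 18]);
translate([1139, 393, 382]) cube([60, 1122, 18]);
translate([1264, 393, 382]) cube([60, 1122, 18]);
translate([1389, 393, 382]) cube([60, 1122, 18]);
translate([1514, 393, 382]) cube([60, 1122, 18]);
translate([1639, 393, 382]) cube([60, 1122, 18]);
translate([1764, 393, 382]) cube([60, 1122, 18]);
translate([1889, 393, 382]) cube([60, 1122, 18]);
translate([2014, 393, 382]) cube([60, 1122, 18]);
translate([2139, 393, 382]) cube([60, 1122, 18]);
translate([2264, 393, 382]) cube([60, 1122, 18]);


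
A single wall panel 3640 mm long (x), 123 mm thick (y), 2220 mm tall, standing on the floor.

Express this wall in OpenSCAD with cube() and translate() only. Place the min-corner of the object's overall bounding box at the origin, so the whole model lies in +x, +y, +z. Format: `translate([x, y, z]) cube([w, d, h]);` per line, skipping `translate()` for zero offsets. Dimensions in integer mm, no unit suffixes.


cube([3640, 123, 2220]);


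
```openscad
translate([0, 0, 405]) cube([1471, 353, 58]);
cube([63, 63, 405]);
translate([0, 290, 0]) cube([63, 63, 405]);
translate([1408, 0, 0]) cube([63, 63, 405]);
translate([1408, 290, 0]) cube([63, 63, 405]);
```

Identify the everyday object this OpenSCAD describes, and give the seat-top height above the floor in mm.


A bench. The seat-top height is 463 mm.

A long slab on four corner posts — a bench. The slab sits at z = 405 with thickness 58, so the top is 405 + 58 = 463 mm.


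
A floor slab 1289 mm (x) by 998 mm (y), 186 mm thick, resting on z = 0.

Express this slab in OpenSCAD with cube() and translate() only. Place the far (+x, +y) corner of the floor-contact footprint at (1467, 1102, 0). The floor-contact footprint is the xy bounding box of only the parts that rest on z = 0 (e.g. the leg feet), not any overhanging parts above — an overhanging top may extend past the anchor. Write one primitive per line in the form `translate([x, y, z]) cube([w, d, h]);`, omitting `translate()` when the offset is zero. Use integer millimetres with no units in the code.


translate([178, 104, 0]) cube([1289, 998, 186]);


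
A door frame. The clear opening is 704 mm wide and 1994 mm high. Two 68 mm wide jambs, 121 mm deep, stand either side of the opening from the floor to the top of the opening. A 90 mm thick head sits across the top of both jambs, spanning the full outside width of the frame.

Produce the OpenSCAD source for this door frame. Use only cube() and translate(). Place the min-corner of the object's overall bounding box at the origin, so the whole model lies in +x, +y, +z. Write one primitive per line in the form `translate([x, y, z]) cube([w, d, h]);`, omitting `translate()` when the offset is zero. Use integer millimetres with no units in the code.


cube([68, 121, 1994]);
translate([772, 0, 0]) cube([68, 121, 1994]);
translate([0, 0, 1994]) cube([840, 121, 90]);


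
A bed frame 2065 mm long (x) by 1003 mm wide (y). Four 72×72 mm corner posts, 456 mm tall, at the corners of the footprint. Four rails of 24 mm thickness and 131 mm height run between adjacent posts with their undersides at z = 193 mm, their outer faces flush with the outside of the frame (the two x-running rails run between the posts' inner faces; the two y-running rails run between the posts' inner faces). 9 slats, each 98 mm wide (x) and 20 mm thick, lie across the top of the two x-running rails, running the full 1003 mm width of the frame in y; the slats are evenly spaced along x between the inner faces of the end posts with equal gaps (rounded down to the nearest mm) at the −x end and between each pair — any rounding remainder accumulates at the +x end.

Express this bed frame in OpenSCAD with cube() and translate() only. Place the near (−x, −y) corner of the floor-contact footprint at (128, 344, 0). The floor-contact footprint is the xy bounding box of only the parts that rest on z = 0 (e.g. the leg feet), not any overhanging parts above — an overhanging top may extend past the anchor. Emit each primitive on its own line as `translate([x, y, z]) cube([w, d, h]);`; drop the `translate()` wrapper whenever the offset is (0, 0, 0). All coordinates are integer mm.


// slat z = rail_z + rail_h = 193 + 131 = 324
// slat gap = ⌊(1921 − 9·98) / 10⌋ = 103
translate([128, 344, 0]) cube([72, 72, 456]);
translate([128, 1275, 0]) cube([72, 72, 456]);
translate([2121, 344, 0]) cube([72, 72, 456]);
translate([2121, 1275, 0]) cube([72, 72, 456]);
translate([200, 344, 193]) cube([1921, 24, 131]);
translate([200, 1323, 193]) cube([1921, 24, 131]);
translate([128, 416, 193]) cube([24, 859, 131]);
translate([2169, 416, 193]) cube([24, 859, 131]);
translate([303, 344, 324]) cube([98, 1003, 20]);
translate([504, 344, 324]) cube([98, 1003, 20]);
translate([705, 344, 324]) cube([98, 1003, 20]);
translate([906, 344, 324]) cube([98, 1003, 20]);
translate([1107, 344, 324]) cube([98, 1003, 20]);
translate([1308, 344, 324]) cube([98, 1003, 20]);
translate([1509, 344, 324]) cube([98, 1003, 20]);
translate([1710, 344, 324]) cube([98, 1003, 20]);
translate([1911, 344, 324]) cube([98, 1003, 20]);
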